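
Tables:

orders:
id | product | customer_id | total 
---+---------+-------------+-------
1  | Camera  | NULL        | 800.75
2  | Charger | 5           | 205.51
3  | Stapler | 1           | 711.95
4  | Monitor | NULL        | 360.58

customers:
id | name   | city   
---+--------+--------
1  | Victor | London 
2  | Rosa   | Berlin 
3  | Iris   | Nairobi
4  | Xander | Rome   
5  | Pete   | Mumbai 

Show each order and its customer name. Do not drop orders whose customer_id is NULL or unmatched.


LEFT JOIN keeps every row from orders (the left table); where customer_id has no match in customers, the customer columns become NULL. Walk through each order:
  - order 1 (Camera): customer_id=NULL, no match -> kept with NULL
  - order 2 (Charger): customer_id=5 -> matches Pete
  - order 3 (Stapler): customer_id=1 -> matches Victor
  - order 4 (Monitor): customer_id=NULL, no match -> kept with NULL
All 4 rows appear; 2 have NULL customer.

SQL:
SELECT a.product, b.name AS customer
FROM orders a
LEFT JOIN customers b ON a.customer_id = b.id

Result:
product | customer
--------+---------
Camera  | NULL    
Charger | Pete    
Stapler | Victor  
Monitor | NULL    


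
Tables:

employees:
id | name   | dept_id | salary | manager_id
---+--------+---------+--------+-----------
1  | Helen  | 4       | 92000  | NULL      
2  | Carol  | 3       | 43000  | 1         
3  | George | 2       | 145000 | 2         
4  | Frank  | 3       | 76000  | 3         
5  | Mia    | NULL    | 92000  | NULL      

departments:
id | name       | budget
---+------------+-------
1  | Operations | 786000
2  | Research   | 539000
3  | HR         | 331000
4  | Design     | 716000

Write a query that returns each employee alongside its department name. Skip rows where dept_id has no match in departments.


INNER JOIN keeps only employees rows whose dept_id matches an id in departments. Walk through each employee:
  - employee 1 (Helen): dept_id=4 -> matches Design
  - employee 2 (Carol): dept_id=3 -> matches HR
  - employee 3 (George): dept_id=2 -> matches Research
  - employee 4 (Frank): dept_id=3 -> matches HR
  - employee 5 (Mia): dept_id=NULL, no match -> dropped
So 1 of 5 rows is dropped.

SQL:
SELECT a.name, b.name AS department
FROM employees a
INNER JOIN departments b ON a.dept_id = b.id

Result:
name   | department
-------+-----------
Helen  | Design    
Carol  | HR        
George | Research  
Frank  | HR        


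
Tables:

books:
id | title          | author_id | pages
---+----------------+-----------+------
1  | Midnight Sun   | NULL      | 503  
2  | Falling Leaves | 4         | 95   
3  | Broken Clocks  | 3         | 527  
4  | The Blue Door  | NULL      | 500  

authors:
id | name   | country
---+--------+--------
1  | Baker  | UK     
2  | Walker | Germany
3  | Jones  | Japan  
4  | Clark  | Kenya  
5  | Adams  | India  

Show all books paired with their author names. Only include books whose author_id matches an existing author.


INNER JOIN keeps only books rows whose author_id matches an id in authors. Walk through each book:
  - book 1 (Midnight Sun): author_id=NULL, no match -> dropped
  - book 2 (Falling Leaves): author_id=4 -> matches Clark
  - book 3 (Broken Clocks): author_id=3 -> matches Jones
  - book 4 (The Blue Door): author_id=NULL, no match -> dropped
So 2 of 4 rows are dropped.

SQL:
SELECT a.title, b.name AS author
FROM books a
INNER JOIN authors b ON a.author_id = b.id

Result:
title          | author
---------------+-------
Falling Leaves | Clark 
Broken Clocks  | Jones 


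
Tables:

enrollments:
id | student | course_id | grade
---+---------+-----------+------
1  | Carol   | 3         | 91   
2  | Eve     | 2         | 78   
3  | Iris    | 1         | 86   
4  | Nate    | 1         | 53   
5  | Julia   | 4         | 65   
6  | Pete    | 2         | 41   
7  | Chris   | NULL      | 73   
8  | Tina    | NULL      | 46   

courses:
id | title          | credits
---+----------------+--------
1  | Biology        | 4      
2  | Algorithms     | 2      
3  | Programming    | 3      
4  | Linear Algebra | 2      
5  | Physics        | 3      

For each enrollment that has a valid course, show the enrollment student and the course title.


INNER JOIN keeps only enrollments rows whose course_id matches an id in courses. Walk through each enrollment:
  - enrollment 1 (Carol): course_id=3 -> matches Programming
  - enrollment 2 (Eve): course_id=2 -> matches Algorithms
  - enrollment 3 (Iris): course_id=1 -> matches Biology
  - enrollment 4 (Nate): course_id=1 -> matches Biology
  - enrollment 5 (Julia): course_id=4 -> matches Linear Algebra
  - enrollment 6 (Pete): course_id=2 -> matches Algorithms
  - enrollment 7 (Chris): course_id=NULL, no match -> dropped
  - enrollment 8 (Tina): course_id=NULL, no match -> dropped
So 2 of 8 rows are dropped.

SQL:
SELECT a.student, b.title AS course
FROM enrollments a
INNER JOIN courses b ON a.course_id = b.id

Result:
student | course        
--------+---------------
Carol   | Programming   
Eve     | Algorithms    
Iris    | Biology       
Nate    | Biology       
Julia   | Linear Algebra
Pete    | Algorithms    


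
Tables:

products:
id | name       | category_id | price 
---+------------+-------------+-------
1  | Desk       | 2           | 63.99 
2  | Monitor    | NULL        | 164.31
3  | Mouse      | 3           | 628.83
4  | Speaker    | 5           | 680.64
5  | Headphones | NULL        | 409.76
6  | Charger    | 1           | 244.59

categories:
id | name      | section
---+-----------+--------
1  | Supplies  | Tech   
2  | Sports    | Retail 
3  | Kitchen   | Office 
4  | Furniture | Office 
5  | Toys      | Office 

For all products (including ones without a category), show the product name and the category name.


LEFT JOIN keeps every row from products (the left table); where category_id has no match in categories, the category columns become NULL. Walk through each product:
  - product 1 (Desk): category_id=2 -> matches Sports
  - product 2 (Monitor): category_id=NULL, no match -> kept with NULL
  - product 3 (Mouse): category_id=3 -> matches Kitchen
  - product 4 (Speaker): category_id=5 -> matches Toys
  - product 5 (Headphones): category_id=NULL, no match -> kept with NULL
  - product 6 (Charger): category_id=1 -> matches Supplies
All 6 rows appear; 2 have NULL category.

SQL:
SELECT a.name, b.name AS category
FROM products a
LEFT JOIN categories b ON a.category_id = b.id

Result:
name       | category
-----------+---------
Desk       | Sports  
Monitor    | NULL    
Mouse      | Kitchen 
Speaker    | Toys    
Headphones | NULL    
Charger    | Supplies


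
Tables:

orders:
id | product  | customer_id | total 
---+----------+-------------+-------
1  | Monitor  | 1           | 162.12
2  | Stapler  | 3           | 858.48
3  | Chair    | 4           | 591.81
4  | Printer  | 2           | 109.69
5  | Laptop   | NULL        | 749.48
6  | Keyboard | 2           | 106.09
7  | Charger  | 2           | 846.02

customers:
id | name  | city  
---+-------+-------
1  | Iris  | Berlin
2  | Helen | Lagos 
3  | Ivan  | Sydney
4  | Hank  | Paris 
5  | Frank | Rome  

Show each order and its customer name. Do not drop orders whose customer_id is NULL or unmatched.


LEFT JOIN keeps every row from orders (the left table); where customer_id has no match in customers, the customer columns become NULL. Walk through each order:
  - order 1 (Monitor): customer_id=1 -> matches Iris
  - order 2 (Stapler): customer_id=3 -> matches Ivan
  - order 3 (Chair): customer_id=4 -> matches Hank
  - order 4 (Printer): customer_id=2 -> matches Helen
  - order 5 (Laptop): customer_id=NULL, no match -> kept with NULL
  - order 6 (Keyboard): customer_id=2 -> matches Helen
  - order 7 (Charger): customer_id=2 -> matches Helen
All 7 rows appear; 1 has NULL customer.

SQL:
SELECT a.product, b.name AS customer
FROM orders a
LEFT JOIN customers b ON a.customer_id = b.id

Result:
product  | customer
---------+---------
Monitor  | Iris    
Stapler  | Ivan    
Chair    | Hank    
Printer  | Helen   
Laptop   | NULL    
Keyboard | Helen   
Charger  | Helen   


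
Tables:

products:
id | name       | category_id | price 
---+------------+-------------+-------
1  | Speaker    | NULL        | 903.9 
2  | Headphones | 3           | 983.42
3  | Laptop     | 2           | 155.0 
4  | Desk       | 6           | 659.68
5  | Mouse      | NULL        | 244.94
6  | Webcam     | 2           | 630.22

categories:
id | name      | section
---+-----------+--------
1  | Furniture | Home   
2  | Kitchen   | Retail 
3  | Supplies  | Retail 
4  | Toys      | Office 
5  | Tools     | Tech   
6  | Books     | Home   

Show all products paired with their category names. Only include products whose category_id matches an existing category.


INNER JOIN keeps only products rows whose category_id matches an id in categories. Walk through each product:
  - product 1 (Speaker): category_id=NULL, no match -> dropped
  - product 2 (Headphones): category_id=3 -> matches Supplies
  - product 3 (Laptop): category_id=2 -> matches Kitchen
  - product 4 (Desk): category_id=6 -> matches Books
  - product 5 (Mouse): category_id=NULL, no match -> dropped
  - product 6 (Webcam): category_id=2 -> matches Kitchen
So 2 of 6 rows are dropped.

SQL:
SELECT a.name, b.name AS category
FROM products a
INNER JOIN categories b ON a.category_id = b.id

Result:
name       | category
-----------+---------
Headphones | Supplies
Laptop     | Kitchen 
Desk       | Books   
Webcam     | Kitchen 


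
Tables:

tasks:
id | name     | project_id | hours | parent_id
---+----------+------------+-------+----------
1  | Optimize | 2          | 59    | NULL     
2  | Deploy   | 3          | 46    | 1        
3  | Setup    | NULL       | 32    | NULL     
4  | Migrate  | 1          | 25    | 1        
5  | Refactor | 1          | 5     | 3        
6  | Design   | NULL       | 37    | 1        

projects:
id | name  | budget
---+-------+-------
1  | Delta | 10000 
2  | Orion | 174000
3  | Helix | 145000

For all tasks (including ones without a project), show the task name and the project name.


LEFT JOIN keeps every row from tasks (the left table); where project_id has no match in projects, the project columns become NULL. Walk through each task:
  - task 1 (Optimize): project_id=2 -> matches Orion
  - task 2 (Deploy): project_id=3 -> matches Helix
  - task 3 (Setup): project_id=NULL, no match -> kept with NULL
  - task 4 (Migrate): project_id=1 -> matches Delta
  - task 5 (Refactor): project_id=1 -> matches Delta
  - task 6 (Design): project_id=NULL, no match -> kept with NULL
All 6 rows appear; 2 have NULL project.

SQL:
SELECT a.name, b.name AS project
FROM tasks a
LEFT JOIN projects b ON a.project_id = b.id

Result:
name     | project
---------+--------
Optimize | Orion  
Deploy   | Helix  
Setup    | NULL   
Migrate  | Delta  
Refactor | Delta  
Design   | NULL   


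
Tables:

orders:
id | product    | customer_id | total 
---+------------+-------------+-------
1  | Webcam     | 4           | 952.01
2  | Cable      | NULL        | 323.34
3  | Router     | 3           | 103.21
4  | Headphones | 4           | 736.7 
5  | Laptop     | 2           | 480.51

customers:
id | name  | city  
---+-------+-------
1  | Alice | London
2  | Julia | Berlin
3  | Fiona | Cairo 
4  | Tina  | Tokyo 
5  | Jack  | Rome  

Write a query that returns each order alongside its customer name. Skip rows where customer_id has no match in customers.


INNER JOIN keeps only orders rows whose customer_id matches an id in customers. Walk through each order:
  - order 1 (Webcam): customer_id=4 -> matches Tina
  - order 2 (Cable): customer_id=NULL, no match -> dropped
  - order 3 (Router): customer_id=3 -> matches Fiona
  - order 4 (Headphones): customer_id=4 -> matches Tina
  - order 5 (Laptop): customer_id=2 -> matches Julia
So 1 of 5 rows is dropped.

SQL:
SELECT a.product, b.name AS customer
FROM orders a
INNER JOIN customers b ON a.customer_id = b.id

Result:
product    | customer
-----------+---------
Webcam     | Tina    
Router     | Fiona   
Headphones | Tina    
Laptop     | Julia   


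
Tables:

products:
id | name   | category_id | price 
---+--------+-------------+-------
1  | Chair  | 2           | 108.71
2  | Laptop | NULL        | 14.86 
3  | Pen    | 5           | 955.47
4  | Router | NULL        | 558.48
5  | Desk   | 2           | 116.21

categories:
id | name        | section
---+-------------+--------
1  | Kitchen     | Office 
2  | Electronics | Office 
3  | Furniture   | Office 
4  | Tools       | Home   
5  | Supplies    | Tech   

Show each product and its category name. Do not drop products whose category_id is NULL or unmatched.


LEFT JOIN keeps every row from products (the left table); where category_id has no match in categories, the category columns become NULL. Walk through each product:
  - product 1 (Chair): category_id=2 -> matches Electronics
  - product 2 (Laptop): category_id=NULL, no match -> kept with NULL
  - product 3 (Pen): category_id=5 -> matches Supplies
  - product 4 (Router): category_id=NULL, no match -> kept with NULL
  - product 5 (Desk): category_id=2 -> matches Electronics
All 5 rows appear; 2 have NULL category.

SQL:
SELECT a.name, b.name AS category
FROM products a
LEFT JOIN categories b ON a.category_id = b.id

Result:
name   | category   
-------+------------
Chair  | Electronics
Laptop | NULL       
Pen    | Supplies   
Router | NULL       
Desk   | Electronics


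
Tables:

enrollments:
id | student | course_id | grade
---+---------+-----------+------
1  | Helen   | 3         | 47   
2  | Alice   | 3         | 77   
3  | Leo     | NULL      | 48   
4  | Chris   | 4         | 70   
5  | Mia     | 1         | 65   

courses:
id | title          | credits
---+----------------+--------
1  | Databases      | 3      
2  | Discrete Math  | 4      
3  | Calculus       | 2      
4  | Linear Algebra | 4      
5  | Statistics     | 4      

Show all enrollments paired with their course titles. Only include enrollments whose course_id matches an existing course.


INNER JOIN keeps only enrollments rows whose course_id matches an id in courses. Walk through each enrollment:
  - enrollment 1 (Helen): course_id=3 -> matches Calculus
  - enrollment 2 (Alice): course_id=3 -> matches Calculus
  - enrollment 3 (Leo): course_id=NULL, no match -> dropped
  - enrollment 4 (Chris): course_id=4 -> matches Linear Algebra
  - enrollment 5 (Mia): course_id=1 -> matches Databases
So 1 of 5 rows is dropped.

SQL:
SELECT a.student, b.title AS course
FROM enrollments a
INNER JOIN courses b ON a.course_id = b.id

Result:
student | course        
--------+---------------
Helen   | Calculus      
Alice   | Calculus      
Chris   | Linear Algebra
Mia     | Databases     


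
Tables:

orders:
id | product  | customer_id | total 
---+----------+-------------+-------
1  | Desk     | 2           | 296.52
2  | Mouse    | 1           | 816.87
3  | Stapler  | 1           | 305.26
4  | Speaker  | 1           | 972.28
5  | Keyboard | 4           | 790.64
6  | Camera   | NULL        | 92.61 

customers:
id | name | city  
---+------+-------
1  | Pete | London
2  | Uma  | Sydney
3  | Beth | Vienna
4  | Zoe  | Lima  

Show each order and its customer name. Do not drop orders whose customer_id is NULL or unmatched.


LEFT JOIN keeps every row from orders (the left table); where customer_id has no match in customers, the customer columns become NULL. Walk through each order:
  - order 1 (Desk): customer_id=2 -> matches Uma
  - order 2 (Mouse): customer_id=1 -> matches Pete
  - order 3 (Stapler): customer_id=1 -> matches Pete
  - order 4 (Speaker): customer_id=1 -> matches Pete
  - order 5 (Keyboard): customer_id=4 -> matches Zoe
  - order 6 (Camera): customer_id=NULL, no match -> kept with NULL
All 6 rows appear; 1 has NULL customer.

SQL:
SELECT a.product, b.name AS customer
FROM orders a
LEFT JOIN customers b ON a.customer_id = b.id

Result:
product  | customer
---------+---------
Desk     | Uma     
Mouse    | Pete    
Stapler  | Pete    
Speaker  | Pete    
Keyboard | Zoe     
Camera   | NULL    


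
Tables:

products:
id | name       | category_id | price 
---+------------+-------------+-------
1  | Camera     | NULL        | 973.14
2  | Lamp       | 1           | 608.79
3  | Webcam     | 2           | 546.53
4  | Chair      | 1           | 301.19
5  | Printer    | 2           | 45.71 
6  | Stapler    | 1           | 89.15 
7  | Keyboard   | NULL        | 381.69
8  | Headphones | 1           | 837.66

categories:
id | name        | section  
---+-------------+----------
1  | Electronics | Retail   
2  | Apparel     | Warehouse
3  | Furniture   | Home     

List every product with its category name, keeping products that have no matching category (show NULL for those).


LEFT JOIN keeps every row from products (the left table); where category_id has no match in categories, the category columns become NULL. Walk through each product:
  - product 1 (Camera): category_id=NULL, no match -> kept with NULL
  - product 2 (Lamp): category_id=1 -> matches Electronics
  - product 3 (Webcam): category_id=2 -> matches Apparel
  - product 4 (Chair): category_id=1 -> matches Electronics
  - product 5 (Printer): category_id=2 -> matches Apparel
  - product 6 (Stapler): category_id=1 -> matches Electronics
  - product 7 (Keyboard): category_id=NULL, no match -> kept with NULL
  - product 8 (Headphones): category_id=1 -> matches Electronics
All 8 rows appear; 2 have NULL category.

SQL:
SELECT a.name, b.name AS category
FROM products a
LEFT JOIN categories b ON a.category_id = b.id

Result:
name       | category   
-----------+------------
Camera     | NULL       
Lamp       | Electronics
Webcam     | Apparel    
Chair      | Electronics
Printer    | Apparel    
Stapler    | Electronics
Keyboard   | NULL       
Headphones | Electronics


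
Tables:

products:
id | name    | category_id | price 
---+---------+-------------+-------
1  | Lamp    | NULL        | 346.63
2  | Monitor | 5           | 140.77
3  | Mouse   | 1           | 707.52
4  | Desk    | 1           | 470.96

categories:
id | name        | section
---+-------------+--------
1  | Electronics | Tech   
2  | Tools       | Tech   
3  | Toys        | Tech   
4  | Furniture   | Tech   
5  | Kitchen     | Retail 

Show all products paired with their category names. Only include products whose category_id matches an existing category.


INNER JOIN keeps only products rows whose category_id matches an id in categories. Walk through each product:
  - product 1 (Lamp): category_id=NULL, no match -> dropped
  - product 2 (Monitor): category_id=5 -> matches Kitchen
  - product 3 (Mouse): category_id=1 -> matches Electronics
  - product 4 (Desk): category_id=1 -> matches Electronics
So 1 of 4 rows is dropped.

SQL:
SELECT a.name, b.name AS category
FROM products a
INNER JOIN categories b ON a.category_id = b.id

Result:
name    | category   
--------+------------
Monitor | Kitchen    
Mouse   | Electronics
Desk    | Electronics


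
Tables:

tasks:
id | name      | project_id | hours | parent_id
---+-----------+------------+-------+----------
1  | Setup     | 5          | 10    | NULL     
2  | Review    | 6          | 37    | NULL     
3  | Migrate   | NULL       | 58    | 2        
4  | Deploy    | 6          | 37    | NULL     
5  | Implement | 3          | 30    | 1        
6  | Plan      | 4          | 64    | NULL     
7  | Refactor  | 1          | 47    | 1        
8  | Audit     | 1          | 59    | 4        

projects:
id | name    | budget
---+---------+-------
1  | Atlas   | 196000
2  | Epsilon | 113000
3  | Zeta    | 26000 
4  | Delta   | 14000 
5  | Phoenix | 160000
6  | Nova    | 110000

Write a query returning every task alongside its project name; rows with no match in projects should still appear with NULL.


LEFT JOIN keeps every row from tasks (the left table); where project_id has no match in projects, the project columns become NULL. Walk through each task:
  - task 1 (Setup): project_id=5 -> matches Phoenix
  - task 2 (Review): project_id=6 -> matches Nova
  - task 3 (Migrate): project_id=NULL, no match -> kept with NULL
  - task 4 (Deploy): project_id=6 -> matches Nova
  - task 5 (Implement): project_id=3 -> matches Zeta
  - task 6 (Plan): project_id=4 -> matches Delta
  - task 7 (Refactor): project_id=1 -> matches Atlas
  - task 8 (Audit): project_id=1 -> matches Atlas
All 8 rows appear; 1 has NULL project.

SQL:
SELECT a.name, b.name AS project
FROM tasks a
LEFT JOIN projects b ON a.project_id = b.id

Result:
name      | project
----------+--------
Setup     | Phoenix
Review    | Nova   
Migrate   | NULL   
Deploy    | Nova   
Implement | Zeta   
Plan      | Delta  
Refactor  | Atlas  
Audit     | Atlas  


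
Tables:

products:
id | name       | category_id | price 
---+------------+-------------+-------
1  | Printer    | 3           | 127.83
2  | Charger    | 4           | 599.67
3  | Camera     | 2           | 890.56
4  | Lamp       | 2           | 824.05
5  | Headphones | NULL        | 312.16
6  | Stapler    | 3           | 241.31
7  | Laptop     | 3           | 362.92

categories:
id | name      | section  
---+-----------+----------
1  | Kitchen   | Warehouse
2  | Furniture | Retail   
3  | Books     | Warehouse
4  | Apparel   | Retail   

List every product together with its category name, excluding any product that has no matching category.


INNER JOIN keeps only products rows whose category_id matches an id in categories. Walk through each product:
  - product 1 (Printer): category_id=3 -> matches Books
  - product 2 (Charger): category_id=4 -> matches Apparel
  - product 3 (Camera): category_id=2 -> matches Furniture
  - product 4 (Lamp): category_id=2 -> matches Furniture
  - product 5 (Headphones): category_id=NULL, no match -> dropped
  - product 6 (Stapler): category_id=3 -> matches Books
  - product 7 (Laptop): category_id=3 -> matches Books
So 1 of 7 rows is dropped.

SQL:
SELECT a.name, b.name AS category
FROM products a
INNER JOIN categories b ON a.category_id = b.id

Result:
name    | category 
--------+----------
Printer | Books    
Charger | Apparel  
Camera  | Furniture
Lamp    | Furniture
Stapler | Books    
Laptop  | Books    


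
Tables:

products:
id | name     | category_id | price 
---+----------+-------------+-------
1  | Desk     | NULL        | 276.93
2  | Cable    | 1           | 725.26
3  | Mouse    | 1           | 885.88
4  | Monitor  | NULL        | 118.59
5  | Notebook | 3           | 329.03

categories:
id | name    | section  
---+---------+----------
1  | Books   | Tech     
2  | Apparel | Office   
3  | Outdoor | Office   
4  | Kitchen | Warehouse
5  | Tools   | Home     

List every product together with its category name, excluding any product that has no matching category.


INNER JOIN keeps only products rows whose category_id matches an id in categories. Walk through each product:
  - product 1 (Desk): category_id=NULL, no match -> dropped
  - product 2 (Cable): category_id=1 -> matches Books
  - product 3 (Mouse): category_id=1 -> matches Books
  - product 4 (Monitor): category_id=NULL, no match -> dropped
  - product 5 (Notebook): category_id=3 -> matches Outdoor
So 2 of 5 rows are dropped.

SQL:
SELECT a.name, b.name AS category
FROM products a
INNER JOIN categories b ON a.category_id = b.id

Result:
name     | category
---------+---------
Cable    | Books   
Mouse    | Books   
Notebook | Outdoor 


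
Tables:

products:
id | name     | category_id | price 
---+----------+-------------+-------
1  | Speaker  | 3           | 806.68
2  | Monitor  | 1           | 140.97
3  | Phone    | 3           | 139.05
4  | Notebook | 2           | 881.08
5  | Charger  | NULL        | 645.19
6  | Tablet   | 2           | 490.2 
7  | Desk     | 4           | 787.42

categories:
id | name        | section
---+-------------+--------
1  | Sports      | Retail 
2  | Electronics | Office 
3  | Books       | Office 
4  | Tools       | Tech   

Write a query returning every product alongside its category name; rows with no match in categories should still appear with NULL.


LEFT JOIN keeps every row from products (the left table); where category_id has no match in categories, the category columns become NULL. Walk through each product:
  - product 1 (Speaker): category_id=3 -> matches Books
  - product 2 (Monitor): category_id=1 -> matches Sports
  - product 3 (Phone): category_id=3 -> matches Books
  - product 4 (Notebook): category_id=2 -> matches Electronics
  - product 5 (Charger): category_id=NULL, no match -> kept with NULL
  - product 6 (Tablet): category_id=2 -> matches Electronics
  - product 7 (Desk): category_id=4 -> matches Tools
All 7 rows appear; 1 has NULL category.

SQL:
SELECT a.name, b.name AS category
FROM products a
LEFT JOIN categories b ON a.category_id = b.id

Result:
name     | category   
---------+------------
Speaker  | Books      
Monitor  | Sports     
Phone    | Books      
Notebook | Electronics
Charger  | NULL       
Tablet   | Electronics
Desk     | Tools      


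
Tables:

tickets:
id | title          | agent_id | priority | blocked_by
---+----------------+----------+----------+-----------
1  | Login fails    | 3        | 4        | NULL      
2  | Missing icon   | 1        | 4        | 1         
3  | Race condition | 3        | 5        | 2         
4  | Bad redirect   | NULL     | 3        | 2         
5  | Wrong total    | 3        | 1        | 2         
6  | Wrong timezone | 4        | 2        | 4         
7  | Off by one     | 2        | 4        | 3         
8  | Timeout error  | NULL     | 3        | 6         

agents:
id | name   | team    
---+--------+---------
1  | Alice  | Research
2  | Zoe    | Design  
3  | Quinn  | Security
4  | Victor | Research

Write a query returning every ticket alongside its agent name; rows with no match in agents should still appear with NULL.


LEFT JOIN keeps every row from tickets (the left table); where agent_id has no match in agents, the agent columns become NULL. Walk through each ticket:
  - ticket 1 (Login fails): agent_id=3 -> matches Quinn
  - ticket 2 (Missing icon): agent_id=1 -> matches Alice
  - ticket 3 (Race condition): agent_id=3 -> matches Quinn
  - ticket 4 (Bad redirect): agent_id=NULL, no match -> kept with NULL
  - ticket 5 (Wrong total): agent_id=3 -> matches Quinn
  - ticket 6 (Wrong timezone): agent_id=4 -> matches Victor
  - ticket 7 (Off by one): agent_id=2 -> matches Zoe
  - ticket 8 (Timeout error): agent_id=NULL, no match -> kept with NULL
All 8 rows appear; 2 have NULL agent.

SQL:
SELECT a.title, b.name AS agent
FROM tickets a
LEFT JOIN agents b ON a.agent_id = b.id

Result:
title          | agent 
---------------+-------
Login fails    | Quinn 
Missing icon   | Alice 
Race condition | Quinn 
Bad redirect   | NULL  
Wrong total    | Quinn 
Wrong timezone | Victor
Off by one     | Zoe   
Timeout error  | NULL  


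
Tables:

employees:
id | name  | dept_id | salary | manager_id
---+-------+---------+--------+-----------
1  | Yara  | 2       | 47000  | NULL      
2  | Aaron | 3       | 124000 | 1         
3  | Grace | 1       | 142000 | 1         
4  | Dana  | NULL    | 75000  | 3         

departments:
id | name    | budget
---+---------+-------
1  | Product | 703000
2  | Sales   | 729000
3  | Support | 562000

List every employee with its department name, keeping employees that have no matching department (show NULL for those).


LEFT JOIN keeps every row from employees (the left table); where dept_id has no match in departments, the department columns become NULL. Walk through each employee:
  - employee 1 (Yara): dept_id=2 -> matches Sales
  - employee 2 (Aaron): dept_id=3 -> matches Support
  - employee 3 (Grace): dept_id=1 -> matches Product
  - employee 4 (Dana): dept_id=NULL, no match -> kept with NULL
All 4 rows appear; 1 has NULL department.

SQL:
SELECT a.name, b.name AS department
FROM employees a
LEFT JOIN departments b ON a.dept_id = b.id

Result:
name  | department
------+-----------
Yara  | Sales     
Aaron | Support   
Grace | Product   
Dana  | NULL      


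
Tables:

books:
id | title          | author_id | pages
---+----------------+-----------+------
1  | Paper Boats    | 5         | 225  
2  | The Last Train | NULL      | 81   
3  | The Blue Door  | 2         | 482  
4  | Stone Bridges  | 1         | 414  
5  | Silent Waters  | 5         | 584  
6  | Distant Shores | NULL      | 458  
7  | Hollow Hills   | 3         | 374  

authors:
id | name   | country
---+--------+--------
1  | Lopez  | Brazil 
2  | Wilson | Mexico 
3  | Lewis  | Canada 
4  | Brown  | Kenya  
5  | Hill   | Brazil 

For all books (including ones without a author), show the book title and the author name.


LEFT JOIN keeps every row from books (the left table); where author_id has no match in authors, the author columns become NULL. Walk through each book:
  - book 1 (Paper Boats): author_id=5 -> matches Hill
  - book 2 (The Last Train): author_id=NULL, no match -> kept with NULL
  - book 3 (The Blue Door): author_id=2 -> matches Wilson
  - book 4 (Stone Bridges): author_id=1 -> matches Lopez
  - book 5 (Silent Waters): author_id=5 -> matches Hill
  - book 6 (Distant Shores): author_id=NULL, no match -> kept with NULL
  - book 7 (Hollow Hills): author_id=3 -> matches Lewis
All 7 rows appear; 2 have NULL author.

SQL:
SELECT a.title, b.name AS author
FROM books a
LEFT JOIN authors b ON a.author_id = b.id

Result:
title          | author
---------------+-------
Paper Boats    | Hill  
The Last Train | NULL  
The Blue Door  | Wilson
Stone Bridges  | Lopez 
Silent Waters  | Hill  
Distant Shores | NULL  
Hollow Hills   | Lewis 


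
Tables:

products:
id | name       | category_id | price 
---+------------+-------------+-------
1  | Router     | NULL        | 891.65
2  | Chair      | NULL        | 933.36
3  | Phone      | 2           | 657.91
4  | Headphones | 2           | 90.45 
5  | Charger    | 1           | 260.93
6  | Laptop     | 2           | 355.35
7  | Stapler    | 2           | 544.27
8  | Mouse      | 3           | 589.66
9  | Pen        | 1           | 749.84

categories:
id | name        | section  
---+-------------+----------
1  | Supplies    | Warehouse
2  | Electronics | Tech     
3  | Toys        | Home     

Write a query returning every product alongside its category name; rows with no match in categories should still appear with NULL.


LEFT JOIN keeps every row from products (the left table); where category_id has no match in categories, the category columns become NULL. Walk through each product:
  - product 1 (Router): category_id=NULL, no match -> kept with NULL
  - product 2 (Chair): category_id=NULL, no match -> kept with NULL
  - product 3 (Phone): category_id=2 -> matches Electronics
  - product 4 (Headphones): category_id=2 -> matches Electronics
  - product 5 (Charger): category_id=1 -> matches Supplies
  - product 6 (Laptop): category_id=2 -> matches Electronics
  - product 7 (Stapler): category_id=2 -> matches Electronics
  - product 8 (Mouse): category_id=3 -> matches Toys
  - product 9 (Pen): category_id=1 -> matches Supplies
All 9 rows appear; 2 have NULL category.

SQL:
SELECT a.name, b.name AS category
FROM products a
LEFT JOIN categories b ON a.category_id = b.id

Result:
name       | category   
-----------+------------
Router     | NULL       
Chair      | NULL       
Phone      | Electronics
Headphones | Electronics
Charger    | Supplies   
Laptop     | Electronics
Stapler    | Electronics
Mouse      | Toys       
Pen        | Supplies   


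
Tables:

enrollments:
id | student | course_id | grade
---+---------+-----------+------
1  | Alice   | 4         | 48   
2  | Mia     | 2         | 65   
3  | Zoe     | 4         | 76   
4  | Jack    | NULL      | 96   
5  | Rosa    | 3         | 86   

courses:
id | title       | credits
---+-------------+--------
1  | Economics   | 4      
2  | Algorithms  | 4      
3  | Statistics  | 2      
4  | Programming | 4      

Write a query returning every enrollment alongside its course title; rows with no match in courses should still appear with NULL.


LEFT JOIN keeps every row from enrollments (the left table); where course_id has no match in courses, the course columns become NULL. Walk through each enrollment:
  - enrollment 1 (Alice): course_id=4 -> matches Programming
  - enrollment 2 (Mia): course_id=2 -> matches Algorithms
  - enrollment 3 (Zoe): course_id=4 -> matches Programming
  - enrollment 4 (Jack): course_id=NULL, no match -> kept with NULL
  - enrollment 5 (Rosa): course_id=3 -> matches Statistics
All 5 rows appear; 1 has NULL course.

SQL:
SELECT a.student, b.title AS course
FROM enrollments a
LEFT JOIN courses b ON a.course_id = b.id

Result:
student | course     
--------+------------
Alice   | Programming
Mia     | Algorithms 
Zoe     | Programming
Jack    | NULL       
Rosa    | Statistics 


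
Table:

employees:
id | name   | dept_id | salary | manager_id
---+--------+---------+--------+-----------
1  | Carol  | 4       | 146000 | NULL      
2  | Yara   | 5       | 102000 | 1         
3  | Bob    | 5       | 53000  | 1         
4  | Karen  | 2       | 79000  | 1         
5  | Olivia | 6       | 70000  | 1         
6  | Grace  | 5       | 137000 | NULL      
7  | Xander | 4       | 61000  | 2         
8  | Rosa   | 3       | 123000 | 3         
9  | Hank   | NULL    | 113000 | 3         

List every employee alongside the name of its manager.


This is a self-join: employees is joined to a second copy of itself, matching each row's manager_id to another row's id. Use LEFT JOIN so rows with manager_id=NULL are kept.
  - employee 1 (Carol): manager_id=NULL -> NULL
  - employee 2 (Yara): manager_id=1 -> Carol
  - employee 3 (Bob): manager_id=1 -> Carol
  - employee 4 (Karen): manager_id=1 -> Carol
  - employee 5 (Olivia): manager_id=1 -> Carol
  - employee 6 (Grace): manager_id=NULL -> NULL
  - employee 7 (Xander): manager_id=2 -> Yara
  - employee 8 (Rosa): manager_id=3 -> Bob
  - employee 9 (Hank): manager_id=3 -> Bob

SQL:
SELECT a.name AS item, b.name AS manager
FROM employees a
LEFT JOIN employees b ON a.manager_id = b.id

Result:
item   | manager
-------+--------
Carol  | NULL   
Yara   | Carol  
Bob    | Carol  
Karen  | Carol  
Olivia | Carol  
Grace  | NULL   
Xander | Yara   
Rosa   | Bob    
Hank   | Bob    


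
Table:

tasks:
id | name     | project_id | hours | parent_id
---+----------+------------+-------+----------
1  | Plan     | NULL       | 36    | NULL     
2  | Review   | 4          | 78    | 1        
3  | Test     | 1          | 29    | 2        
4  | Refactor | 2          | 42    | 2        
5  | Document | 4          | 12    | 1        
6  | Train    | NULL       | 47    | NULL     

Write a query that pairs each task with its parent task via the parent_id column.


This is a self-join: tasks is joined to a second copy of itself, matching each row's parent_id to another row's id. Use LEFT JOIN so rows with parent_id=NULL are kept.
  - task 1 (Plan): parent_id=NULL -> NULL
  - task 2 (Review): parent_id=1 -> Plan
  - task 3 (Test): parent_id=2 -> Review
  - task 4 (Refactor): parent_id=2 -> Review
  - task 5 (Document): parent_id=1 -> Plan
  - task 6 (Train): parent_id=NULL -> NULL

SQL:
SELECT a.name AS item, b.name AS parent
FROM tasks a
LEFT JOIN tasks b ON a.parent_id = b.id

Result:
item     | parent
---------+-------
Plan     | NULL  
Review   | Plan  
Test     | Review
Refactor | Review
Document | Plan  
Train    | NULL  


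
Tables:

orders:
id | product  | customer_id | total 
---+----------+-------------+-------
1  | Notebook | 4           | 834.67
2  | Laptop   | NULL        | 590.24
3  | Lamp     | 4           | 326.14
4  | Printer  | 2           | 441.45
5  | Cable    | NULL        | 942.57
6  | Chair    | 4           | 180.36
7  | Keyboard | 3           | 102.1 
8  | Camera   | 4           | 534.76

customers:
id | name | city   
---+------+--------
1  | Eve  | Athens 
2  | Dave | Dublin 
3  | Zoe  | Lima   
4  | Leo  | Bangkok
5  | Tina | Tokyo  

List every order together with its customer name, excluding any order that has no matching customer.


INNER JOIN keeps only orders rows whose customer_id matches an id in customers. Walk through each order:
  - order 1 (Notebook): customer_id=4 -> matches Leo
  - order 2 (Laptop): customer_id=NULL, no match -> dropped
  - order 3 (Lamp): customer_id=4 -> matches Leo
  - order 4 (Printer): customer_id=2 -> matches Dave
  - order 5 (Cable): customer_id=NULL, no match -> dropped
  - order 6 (Chair): customer_id=4 -> matches Leo
  - order 7 (Keyboard): customer_id=3 -> matches Zoe
  - order 8 (Camera): customer_id=4 -> matches Leo
So 2 of 8 rows are dropped.

SQL:
SELECT a.product, b.name AS customer
FROM orders a
INNER JOIN customers b ON a.customer_id = b.id

Result:
product  | customer
---------+---------
Notebook | Leo     
Lamp     | Leo     
Printer  | Dave    
Chair    | Leo     
Keyboard | Zoe     
Camera   | Leo     


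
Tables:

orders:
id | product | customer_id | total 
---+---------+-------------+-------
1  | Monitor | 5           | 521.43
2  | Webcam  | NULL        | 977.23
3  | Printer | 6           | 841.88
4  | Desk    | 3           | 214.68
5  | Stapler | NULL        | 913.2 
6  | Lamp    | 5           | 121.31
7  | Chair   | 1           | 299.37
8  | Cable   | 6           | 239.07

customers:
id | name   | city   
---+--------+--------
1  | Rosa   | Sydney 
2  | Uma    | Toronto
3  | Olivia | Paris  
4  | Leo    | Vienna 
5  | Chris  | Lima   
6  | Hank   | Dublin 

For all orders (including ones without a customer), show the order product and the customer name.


LEFT JOIN keeps every row from orders (the left table); where customer_id has no match in customers, the customer columns become NULL. Walk through each order:
  - order 1 (Monitor): customer_id=5 -> matches Chris
  - order 2 (Webcam): customer_id=NULL, no match -> kept with NULL
  - order 3 (Printer): customer_id=6 -> matches Hank
  - order 4 (Desk): customer_id=3 -> matches Olivia
  - order 5 (Stapler): customer_id=NULL, no match -> kept with NULL
  - order 6 (Lamp): customer_id=5 -> matches Chris
  - order 7 (Chair): customer_id=1 -> matches Rosa
  - order 8 (Cable): customer_id=6 -> matches Hank
All 8 rows appear; 2 have NULL customer.

SQL:
SELECT a.product, b.name AS customer
FROM orders a
LEFT JOIN customers b ON a.customer_id = b.id

Result:
product | customer
--------+---------
Monitor | Chris   
Webcam  | NULL    
Printer | Hank    
Desk    | Olivia  
Stapler | NULL    
Lamp    | Chris   
Chair   | Rosa    
Cable   | Hank    


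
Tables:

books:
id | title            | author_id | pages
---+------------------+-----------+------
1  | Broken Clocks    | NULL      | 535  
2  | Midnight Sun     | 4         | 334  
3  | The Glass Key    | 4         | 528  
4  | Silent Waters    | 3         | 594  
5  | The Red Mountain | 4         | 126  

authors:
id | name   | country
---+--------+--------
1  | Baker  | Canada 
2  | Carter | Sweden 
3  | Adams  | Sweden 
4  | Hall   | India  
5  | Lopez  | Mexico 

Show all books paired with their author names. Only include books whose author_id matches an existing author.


INNER JOIN keeps only books rows whose author_id matches an id in authors. Walk through each book:
  - book 1 (Broken Clocks): author_id=NULL, no match -> dropped
  - book 2 (Midnight Sun): author_id=4 -> matches Hall
  - book 3 (The Glass Key): author_id=4 -> matches Hall
  - book 4 (Silent Waters): author_id=3 -> matches Adams
  - book 5 (The Red Mountain): author_id=4 -> matches Hall
So 1 of 5 rows is dropped.

SQL:
SELECT a.title, b.name AS author
FROM books a
INNER JOIN authors b ON a.author_id = b.id

Result:
title            | author
-----------------+-------
Midnight Sun     | Hall  
The Glass Key    | Hall  
Silent Waters    | Adams 
The Red Mountain | Hall  


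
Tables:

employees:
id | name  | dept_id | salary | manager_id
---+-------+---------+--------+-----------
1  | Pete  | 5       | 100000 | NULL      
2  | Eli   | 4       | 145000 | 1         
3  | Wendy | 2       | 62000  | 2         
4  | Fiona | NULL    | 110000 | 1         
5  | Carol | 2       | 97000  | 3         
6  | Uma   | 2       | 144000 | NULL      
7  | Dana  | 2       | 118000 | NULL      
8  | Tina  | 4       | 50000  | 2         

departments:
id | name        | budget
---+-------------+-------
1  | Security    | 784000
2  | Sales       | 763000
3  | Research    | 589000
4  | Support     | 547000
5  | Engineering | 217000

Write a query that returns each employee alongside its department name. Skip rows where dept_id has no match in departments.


INNER JOIN keeps only employees rows whose dept_id matches an id in departments. Walk through each employee:
  - employee 1 (Pete): dept_id=5 -> matches Engineering
  - employee 2 (Eli): dept_id=4 -> matches Support
  - employee 3 (Wendy): dept_id=2 -> matches Sales
  - employee 4 (Fiona): dept_id=NULL, no match -> dropped
  - employee 5 (Carol): dept_id=2 -> matches Sales
  - employee 6 (Uma): dept_id=2 -> matches Sales
  - employee 7 (Dana): dept_id=2 -> matches Sales
  - employee 8 (Tina): dept_id=4 -> matches Support
So 1 of 8 rows is dropped.

SQL:
SELECT a.name, b.name AS department
FROM employees a
INNER JOIN departments b ON a.dept_id = b.id

Result:
name  | department 
------+------------
Pete  | Engineering
Eli   | Support    
Wendy | Sales      
Carol | Sales      
Uma   | Sales      
Dana  | Sales      
Tina  | Support    
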